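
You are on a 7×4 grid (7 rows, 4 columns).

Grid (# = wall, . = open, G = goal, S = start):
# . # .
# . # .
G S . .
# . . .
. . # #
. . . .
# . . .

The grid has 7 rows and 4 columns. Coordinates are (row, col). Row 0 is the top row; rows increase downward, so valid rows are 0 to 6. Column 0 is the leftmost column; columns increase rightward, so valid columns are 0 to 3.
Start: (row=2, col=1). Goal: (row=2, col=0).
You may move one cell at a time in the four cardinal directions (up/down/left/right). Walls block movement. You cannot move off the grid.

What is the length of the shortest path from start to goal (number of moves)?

BFS from (row=2, col=1) until reaching (row=2, col=0):
  Distance 0: (row=2, col=1)
  Distance 1: (row=1, col=1), (row=2, col=0), (row=2, col=2), (row=3, col=1)  <- goal reached here
One shortest path (1 moves): (row=2, col=1) -> (row=2, col=0)

Answer: Shortest path length: 1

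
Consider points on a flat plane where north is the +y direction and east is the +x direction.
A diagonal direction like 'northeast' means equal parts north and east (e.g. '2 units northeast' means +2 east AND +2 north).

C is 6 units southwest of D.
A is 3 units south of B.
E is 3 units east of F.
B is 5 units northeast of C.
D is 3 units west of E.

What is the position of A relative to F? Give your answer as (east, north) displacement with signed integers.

Place F at the origin (east=0, north=0).
  E is 3 units east of F: delta (east=+3, north=+0); E at (east=3, north=0).
  D is 3 units west of E: delta (east=-3, north=+0); D at (east=0, north=0).
  C is 6 units southwest of D: delta (east=-6, north=-6); C at (east=-6, north=-6).
  B is 5 units northeast of C: delta (east=+5, north=+5); B at (east=-1, north=-1).
  A is 3 units south of B: delta (east=+0, north=-3); A at (east=-1, north=-4).
Therefore A relative to F: (east=-1, north=-4).

Answer: A is at (east=-1, north=-4) relative to F.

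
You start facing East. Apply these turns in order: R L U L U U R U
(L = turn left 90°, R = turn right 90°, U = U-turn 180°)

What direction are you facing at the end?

Answer: Final heading: East

Derivation:
Start: East
  R (right (90° clockwise)) -> South
  L (left (90° counter-clockwise)) -> East
  U (U-turn (180°)) -> West
  L (left (90° counter-clockwise)) -> South
  U (U-turn (180°)) -> North
  U (U-turn (180°)) -> South
  R (right (90° clockwise)) -> West
  U (U-turn (180°)) -> East
Final: East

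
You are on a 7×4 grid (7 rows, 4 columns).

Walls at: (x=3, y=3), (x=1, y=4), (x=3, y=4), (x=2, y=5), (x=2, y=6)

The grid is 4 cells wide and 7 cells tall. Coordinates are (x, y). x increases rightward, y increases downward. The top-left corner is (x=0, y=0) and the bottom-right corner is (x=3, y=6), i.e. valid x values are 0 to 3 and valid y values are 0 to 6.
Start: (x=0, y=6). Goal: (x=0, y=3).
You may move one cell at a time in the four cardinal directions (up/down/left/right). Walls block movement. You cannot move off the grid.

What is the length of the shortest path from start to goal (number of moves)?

BFS from (x=0, y=6) until reaching (x=0, y=3):
  Distance 0: (x=0, y=6)
  Distance 1: (x=0, y=5), (x=1, y=6)
  Distance 2: (x=0, y=4), (x=1, y=5)
  Distance 3: (x=0, y=3)  <- goal reached here
One shortest path (3 moves): (x=0, y=6) -> (x=0, y=5) -> (x=0, y=4) -> (x=0, y=3)

Answer: Shortest path length: 3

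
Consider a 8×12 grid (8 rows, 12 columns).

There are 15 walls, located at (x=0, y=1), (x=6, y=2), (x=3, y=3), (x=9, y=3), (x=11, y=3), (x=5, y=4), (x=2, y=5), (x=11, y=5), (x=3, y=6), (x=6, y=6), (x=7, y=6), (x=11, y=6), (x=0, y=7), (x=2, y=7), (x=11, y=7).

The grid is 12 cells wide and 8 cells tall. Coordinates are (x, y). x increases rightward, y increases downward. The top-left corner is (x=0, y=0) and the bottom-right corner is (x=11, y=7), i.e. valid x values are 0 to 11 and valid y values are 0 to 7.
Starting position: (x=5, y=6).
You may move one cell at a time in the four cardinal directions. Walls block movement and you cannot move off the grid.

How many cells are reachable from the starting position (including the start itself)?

Answer: Reachable cells: 81

Derivation:
BFS flood-fill from (x=5, y=6):
  Distance 0: (x=5, y=6)
  Distance 1: (x=5, y=5), (x=4, y=6), (x=5, y=7)
  Distance 2: (x=4, y=5), (x=6, y=5), (x=4, y=7), (x=6, y=7)
  Distance 3: (x=4, y=4), (x=6, y=4), (x=3, y=5), (x=7, y=5), (x=3, y=7), (x=7, y=7)
  Distance 4: (x=4, y=3), (x=6, y=3), (x=3, y=4), (x=7, y=4), (x=8, y=5), (x=8, y=7)
  Distance 5: (x=4, y=2), (x=5, y=3), (x=7, y=3), (x=2, y=4), (x=8, y=4), (x=9, y=5), (x=8, y=6), (x=9, y=7)
  Distance 6: (x=4, y=1), (x=3, y=2), (x=5, y=2), (x=7, y=2), (x=2, y=3), (x=8, y=3), (x=1, y=4), (x=9, y=4), (x=10, y=5), (x=9, y=6), (x=10, y=7)
  Distance 7: (x=4, y=0), (x=3, y=1), (x=5, y=1), (x=7, y=1), (x=2, y=2), (x=8, y=2), (x=1, y=3), (x=0, y=4), (x=10, y=4), (x=1, y=5), (x=10, y=6)
  Distance 8: (x=3, y=0), (x=5, y=0), (x=7, y=0), (x=2, y=1), (x=6, y=1), (x=8, y=1), (x=1, y=2), (x=9, y=2), (x=0, y=3), (x=10, y=3), (x=11, y=4), (x=0, y=5), (x=1, y=6)
  Distance 9: (x=2, y=0), (x=6, y=0), (x=8, y=0), (x=1, y=1), (x=9, y=1), (x=0, y=2), (x=10, y=2), (x=0, y=6), (x=2, y=6), (x=1, y=7)
  Distance 10: (x=1, y=0), (x=9, y=0), (x=10, y=1), (x=11, y=2)
  Distance 11: (x=0, y=0), (x=10, y=0), (x=11, y=1)
  Distance 12: (x=11, y=0)
Total reachable: 81 (grid has 81 open cells total)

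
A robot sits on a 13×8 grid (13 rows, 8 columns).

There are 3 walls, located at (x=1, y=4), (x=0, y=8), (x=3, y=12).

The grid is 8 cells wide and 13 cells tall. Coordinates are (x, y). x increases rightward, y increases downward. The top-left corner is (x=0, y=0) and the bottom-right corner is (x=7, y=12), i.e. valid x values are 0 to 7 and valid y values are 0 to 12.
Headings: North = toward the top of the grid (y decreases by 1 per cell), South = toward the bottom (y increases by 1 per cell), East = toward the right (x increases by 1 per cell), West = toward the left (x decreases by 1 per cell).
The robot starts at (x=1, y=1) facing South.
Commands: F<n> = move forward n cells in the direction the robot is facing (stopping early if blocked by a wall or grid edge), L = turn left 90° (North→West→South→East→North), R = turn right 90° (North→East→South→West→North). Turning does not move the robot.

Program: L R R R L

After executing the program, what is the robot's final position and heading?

Start: (x=1, y=1), facing South
  L: turn left, now facing East
  R: turn right, now facing South
  R: turn right, now facing West
  R: turn right, now facing North
  L: turn left, now facing West
Final: (x=1, y=1), facing West

Answer: Final position: (x=1, y=1), facing West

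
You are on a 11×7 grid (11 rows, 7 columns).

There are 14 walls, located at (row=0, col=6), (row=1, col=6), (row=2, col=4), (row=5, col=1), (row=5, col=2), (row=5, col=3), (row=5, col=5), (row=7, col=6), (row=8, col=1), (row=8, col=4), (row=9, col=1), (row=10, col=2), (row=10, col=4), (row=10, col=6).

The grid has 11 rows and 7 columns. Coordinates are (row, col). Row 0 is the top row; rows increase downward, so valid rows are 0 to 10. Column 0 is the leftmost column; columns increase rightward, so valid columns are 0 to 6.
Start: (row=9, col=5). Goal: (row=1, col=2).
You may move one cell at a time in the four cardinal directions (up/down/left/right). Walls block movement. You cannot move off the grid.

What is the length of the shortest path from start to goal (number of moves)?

BFS from (row=9, col=5) until reaching (row=1, col=2):
  Distance 0: (row=9, col=5)
  Distance 1: (row=8, col=5), (row=9, col=4), (row=9, col=6), (row=10, col=5)
  Distance 2: (row=7, col=5), (row=8, col=6), (row=9, col=3)
  Distance 3: (row=6, col=5), (row=7, col=4), (row=8, col=3), (row=9, col=2), (row=10, col=3)
  Distance 4: (row=6, col=4), (row=6, col=6), (row=7, col=3), (row=8, col=2)
  Distance 5: (row=5, col=4), (row=5, col=6), (row=6, col=3), (row=7, col=2)
  Distance 6: (row=4, col=4), (row=4, col=6), (row=6, col=2), (row=7, col=1)
  Distance 7: (row=3, col=4), (row=3, col=6), (row=4, col=3), (row=4, col=5), (row=6, col=1), (row=7, col=0)
  Distance 8: (row=2, col=6), (row=3, col=3), (row=3, col=5), (row=4, col=2), (row=6, col=0), (row=8, col=0)
  Distance 9: (row=2, col=3), (row=2, col=5), (row=3, col=2), (row=4, col=1), (row=5, col=0), (row=9, col=0)
  Distance 10: (row=1, col=3), (row=1, col=5), (row=2, col=2), (row=3, col=1), (row=4, col=0), (row=10, col=0)
  Distance 11: (row=0, col=3), (row=0, col=5), (row=1, col=2), (row=1, col=4), (row=2, col=1), (row=3, col=0), (row=10, col=1)  <- goal reached here
One shortest path (11 moves): (row=9, col=5) -> (row=8, col=5) -> (row=7, col=5) -> (row=7, col=4) -> (row=6, col=4) -> (row=5, col=4) -> (row=4, col=4) -> (row=4, col=3) -> (row=4, col=2) -> (row=3, col=2) -> (row=2, col=2) -> (row=1, col=2)

Answer: Shortest path length: 11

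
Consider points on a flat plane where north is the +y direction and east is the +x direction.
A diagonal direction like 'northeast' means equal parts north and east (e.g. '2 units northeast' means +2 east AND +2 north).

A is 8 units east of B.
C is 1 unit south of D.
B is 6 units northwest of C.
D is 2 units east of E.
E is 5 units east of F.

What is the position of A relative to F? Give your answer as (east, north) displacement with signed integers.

Answer: A is at (east=9, north=5) relative to F.

Derivation:
Place F at the origin (east=0, north=0).
  E is 5 units east of F: delta (east=+5, north=+0); E at (east=5, north=0).
  D is 2 units east of E: delta (east=+2, north=+0); D at (east=7, north=0).
  C is 1 unit south of D: delta (east=+0, north=-1); C at (east=7, north=-1).
  B is 6 units northwest of C: delta (east=-6, north=+6); B at (east=1, north=5).
  A is 8 units east of B: delta (east=+8, north=+0); A at (east=9, north=5).
Therefore A relative to F: (east=9, north=5).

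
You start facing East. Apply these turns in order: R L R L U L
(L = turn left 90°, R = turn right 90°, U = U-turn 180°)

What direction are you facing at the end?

Answer: Final heading: South

Derivation:
Start: East
  R (right (90° clockwise)) -> South
  L (left (90° counter-clockwise)) -> East
  R (right (90° clockwise)) -> South
  L (left (90° counter-clockwise)) -> East
  U (U-turn (180°)) -> West
  L (left (90° counter-clockwise)) -> South
Final: South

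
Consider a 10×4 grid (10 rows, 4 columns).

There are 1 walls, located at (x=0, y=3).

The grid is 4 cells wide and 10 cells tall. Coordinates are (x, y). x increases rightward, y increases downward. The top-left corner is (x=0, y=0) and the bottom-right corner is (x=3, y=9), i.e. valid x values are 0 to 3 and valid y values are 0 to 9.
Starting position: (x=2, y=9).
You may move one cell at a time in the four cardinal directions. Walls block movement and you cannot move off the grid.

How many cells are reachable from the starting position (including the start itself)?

Answer: Reachable cells: 39

Derivation:
BFS flood-fill from (x=2, y=9):
  Distance 0: (x=2, y=9)
  Distance 1: (x=2, y=8), (x=1, y=9), (x=3, y=9)
  Distance 2: (x=2, y=7), (x=1, y=8), (x=3, y=8), (x=0, y=9)
  Distance 3: (x=2, y=6), (x=1, y=7), (x=3, y=7), (x=0, y=8)
  Distance 4: (x=2, y=5), (x=1, y=6), (x=3, y=6), (x=0, y=7)
  Distance 5: (x=2, y=4), (x=1, y=5), (x=3, y=5), (x=0, y=6)
  Distance 6: (x=2, y=3), (x=1, y=4), (x=3, y=4), (x=0, y=5)
  Distance 7: (x=2, y=2), (x=1, y=3), (x=3, y=3), (x=0, y=4)
  Distance 8: (x=2, y=1), (x=1, y=2), (x=3, y=2)
  Distance 9: (x=2, y=0), (x=1, y=1), (x=3, y=1), (x=0, y=2)
  Distance 10: (x=1, y=0), (x=3, y=0), (x=0, y=1)
  Distance 11: (x=0, y=0)
Total reachable: 39 (grid has 39 open cells total)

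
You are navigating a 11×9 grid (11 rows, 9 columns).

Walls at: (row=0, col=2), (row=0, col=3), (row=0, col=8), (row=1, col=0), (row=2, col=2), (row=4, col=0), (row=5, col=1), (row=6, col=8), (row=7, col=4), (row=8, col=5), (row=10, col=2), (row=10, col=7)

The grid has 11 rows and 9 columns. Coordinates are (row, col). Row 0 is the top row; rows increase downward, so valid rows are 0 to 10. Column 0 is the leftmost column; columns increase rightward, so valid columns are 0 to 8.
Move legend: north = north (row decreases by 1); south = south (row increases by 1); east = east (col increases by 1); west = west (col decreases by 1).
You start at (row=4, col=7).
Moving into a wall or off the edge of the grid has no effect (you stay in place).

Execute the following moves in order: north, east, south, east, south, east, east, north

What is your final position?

Answer: Final position: (row=4, col=8)

Derivation:
Start: (row=4, col=7)
  north (north): (row=4, col=7) -> (row=3, col=7)
  east (east): (row=3, col=7) -> (row=3, col=8)
  south (south): (row=3, col=8) -> (row=4, col=8)
  east (east): blocked, stay at (row=4, col=8)
  south (south): (row=4, col=8) -> (row=5, col=8)
  east (east): blocked, stay at (row=5, col=8)
  east (east): blocked, stay at (row=5, col=8)
  north (north): (row=5, col=8) -> (row=4, col=8)
Final: (row=4, col=8)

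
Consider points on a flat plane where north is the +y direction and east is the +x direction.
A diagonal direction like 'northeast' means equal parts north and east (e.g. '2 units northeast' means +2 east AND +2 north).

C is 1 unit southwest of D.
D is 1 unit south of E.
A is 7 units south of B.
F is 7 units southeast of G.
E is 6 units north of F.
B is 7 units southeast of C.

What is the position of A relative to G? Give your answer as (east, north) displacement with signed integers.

Answer: A is at (east=13, north=-17) relative to G.

Derivation:
Place G at the origin (east=0, north=0).
  F is 7 units southeast of G: delta (east=+7, north=-7); F at (east=7, north=-7).
  E is 6 units north of F: delta (east=+0, north=+6); E at (east=7, north=-1).
  D is 1 unit south of E: delta (east=+0, north=-1); D at (east=7, north=-2).
  C is 1 unit southwest of D: delta (east=-1, north=-1); C at (east=6, north=-3).
  B is 7 units southeast of C: delta (east=+7, north=-7); B at (east=13, north=-10).
  A is 7 units south of B: delta (east=+0, north=-7); A at (east=13, north=-17).
Therefore A relative to G: (east=13, north=-17).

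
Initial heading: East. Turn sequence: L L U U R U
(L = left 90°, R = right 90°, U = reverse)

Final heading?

Answer: Final heading: South

Derivation:
Start: East
  L (left (90° counter-clockwise)) -> North
  L (left (90° counter-clockwise)) -> West
  U (U-turn (180°)) -> East
  U (U-turn (180°)) -> West
  R (right (90° clockwise)) -> North
  U (U-turn (180°)) -> South
Final: South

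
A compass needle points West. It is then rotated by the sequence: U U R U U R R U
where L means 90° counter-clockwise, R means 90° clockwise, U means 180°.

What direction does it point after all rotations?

Start: West
  U (U-turn (180°)) -> East
  U (U-turn (180°)) -> West
  R (right (90° clockwise)) -> North
  U (U-turn (180°)) -> South
  U (U-turn (180°)) -> North
  R (right (90° clockwise)) -> East
  R (right (90° clockwise)) -> South
  U (U-turn (180°)) -> North
Final: North

Answer: Final heading: North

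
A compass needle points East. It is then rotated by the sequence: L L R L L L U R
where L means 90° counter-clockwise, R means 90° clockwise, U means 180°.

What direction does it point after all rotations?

Start: East
  L (left (90° counter-clockwise)) -> North
  L (left (90° counter-clockwise)) -> West
  R (right (90° clockwise)) -> North
  L (left (90° counter-clockwise)) -> West
  L (left (90° counter-clockwise)) -> South
  L (left (90° counter-clockwise)) -> East
  U (U-turn (180°)) -> West
  R (right (90° clockwise)) -> North
Final: North

Answer: Final heading: North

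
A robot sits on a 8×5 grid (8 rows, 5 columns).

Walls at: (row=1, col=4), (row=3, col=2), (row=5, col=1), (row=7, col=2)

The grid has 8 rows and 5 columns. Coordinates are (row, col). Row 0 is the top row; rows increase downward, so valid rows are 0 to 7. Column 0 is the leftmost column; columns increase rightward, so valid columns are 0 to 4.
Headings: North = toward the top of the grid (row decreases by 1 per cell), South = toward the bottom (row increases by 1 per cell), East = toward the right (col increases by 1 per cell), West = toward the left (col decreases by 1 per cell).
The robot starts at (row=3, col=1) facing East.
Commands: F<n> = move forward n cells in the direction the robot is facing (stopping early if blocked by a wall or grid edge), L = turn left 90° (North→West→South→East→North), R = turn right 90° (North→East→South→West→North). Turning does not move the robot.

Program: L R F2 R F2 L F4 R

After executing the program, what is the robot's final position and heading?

Start: (row=3, col=1), facing East
  L: turn left, now facing North
  R: turn right, now facing East
  F2: move forward 0/2 (blocked), now at (row=3, col=1)
  R: turn right, now facing South
  F2: move forward 1/2 (blocked), now at (row=4, col=1)
  L: turn left, now facing East
  F4: move forward 3/4 (blocked), now at (row=4, col=4)
  R: turn right, now facing South
Final: (row=4, col=4), facing South

Answer: Final position: (row=4, col=4), facing South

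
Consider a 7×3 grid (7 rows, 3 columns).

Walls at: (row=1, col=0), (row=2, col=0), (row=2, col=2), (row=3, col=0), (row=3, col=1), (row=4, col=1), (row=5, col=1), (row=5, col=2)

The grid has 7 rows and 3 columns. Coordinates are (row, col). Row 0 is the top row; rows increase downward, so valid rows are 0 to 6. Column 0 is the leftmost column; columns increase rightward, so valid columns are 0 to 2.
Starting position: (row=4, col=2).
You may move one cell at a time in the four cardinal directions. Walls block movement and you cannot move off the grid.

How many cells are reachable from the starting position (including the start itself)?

Answer: Reachable cells: 2

Derivation:
BFS flood-fill from (row=4, col=2):
  Distance 0: (row=4, col=2)
  Distance 1: (row=3, col=2)
Total reachable: 2 (grid has 13 open cells total)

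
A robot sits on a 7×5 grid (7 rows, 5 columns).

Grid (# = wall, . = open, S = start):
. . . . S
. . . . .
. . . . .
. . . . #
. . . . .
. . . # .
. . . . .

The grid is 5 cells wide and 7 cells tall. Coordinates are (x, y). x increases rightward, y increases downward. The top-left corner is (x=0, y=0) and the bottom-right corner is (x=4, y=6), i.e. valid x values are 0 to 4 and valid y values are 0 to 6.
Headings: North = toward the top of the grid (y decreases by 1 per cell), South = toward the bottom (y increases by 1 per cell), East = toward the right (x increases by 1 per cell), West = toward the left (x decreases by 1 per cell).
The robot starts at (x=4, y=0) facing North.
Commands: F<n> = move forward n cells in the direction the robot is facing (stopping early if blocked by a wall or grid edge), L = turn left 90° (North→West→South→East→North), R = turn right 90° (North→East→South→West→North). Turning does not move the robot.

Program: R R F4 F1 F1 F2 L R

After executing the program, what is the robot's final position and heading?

Answer: Final position: (x=4, y=2), facing South

Derivation:
Start: (x=4, y=0), facing North
  R: turn right, now facing East
  R: turn right, now facing South
  F4: move forward 2/4 (blocked), now at (x=4, y=2)
  F1: move forward 0/1 (blocked), now at (x=4, y=2)
  F1: move forward 0/1 (blocked), now at (x=4, y=2)
  F2: move forward 0/2 (blocked), now at (x=4, y=2)
  L: turn left, now facing East
  R: turn right, now facing South
Final: (x=4, y=2), facing South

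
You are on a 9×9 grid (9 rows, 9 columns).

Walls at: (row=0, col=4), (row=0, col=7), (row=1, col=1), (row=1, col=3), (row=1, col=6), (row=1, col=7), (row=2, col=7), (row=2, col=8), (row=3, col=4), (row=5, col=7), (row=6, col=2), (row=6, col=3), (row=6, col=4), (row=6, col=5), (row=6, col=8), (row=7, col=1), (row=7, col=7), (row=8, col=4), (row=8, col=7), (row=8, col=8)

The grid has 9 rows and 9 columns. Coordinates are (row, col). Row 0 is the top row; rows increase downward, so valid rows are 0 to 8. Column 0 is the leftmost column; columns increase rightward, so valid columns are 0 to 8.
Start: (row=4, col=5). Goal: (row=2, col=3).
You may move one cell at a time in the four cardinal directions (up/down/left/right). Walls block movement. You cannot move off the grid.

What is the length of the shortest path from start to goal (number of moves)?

Answer: Shortest path length: 4

Derivation:
BFS from (row=4, col=5) until reaching (row=2, col=3):
  Distance 0: (row=4, col=5)
  Distance 1: (row=3, col=5), (row=4, col=4), (row=4, col=6), (row=5, col=5)
  Distance 2: (row=2, col=5), (row=3, col=6), (row=4, col=3), (row=4, col=7), (row=5, col=4), (row=5, col=6)
  Distance 3: (row=1, col=5), (row=2, col=4), (row=2, col=6), (row=3, col=3), (row=3, col=7), (row=4, col=2), (row=4, col=8), (row=5, col=3), (row=6, col=6)
  Distance 4: (row=0, col=5), (row=1, col=4), (row=2, col=3), (row=3, col=2), (row=3, col=8), (row=4, col=1), (row=5, col=2), (row=5, col=8), (row=6, col=7), (row=7, col=6)  <- goal reached here
One shortest path (4 moves): (row=4, col=5) -> (row=4, col=4) -> (row=4, col=3) -> (row=3, col=3) -> (row=2, col=3)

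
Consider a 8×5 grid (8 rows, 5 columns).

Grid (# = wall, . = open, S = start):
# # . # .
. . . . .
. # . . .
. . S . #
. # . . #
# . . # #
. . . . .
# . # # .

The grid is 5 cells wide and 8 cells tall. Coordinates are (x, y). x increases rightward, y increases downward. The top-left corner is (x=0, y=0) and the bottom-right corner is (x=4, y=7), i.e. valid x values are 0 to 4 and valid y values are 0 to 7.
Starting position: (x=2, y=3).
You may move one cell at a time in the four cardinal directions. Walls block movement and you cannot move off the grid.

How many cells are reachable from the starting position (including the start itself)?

BFS flood-fill from (x=2, y=3):
  Distance 0: (x=2, y=3)
  Distance 1: (x=2, y=2), (x=1, y=3), (x=3, y=3), (x=2, y=4)
  Distance 2: (x=2, y=1), (x=3, y=2), (x=0, y=3), (x=3, y=4), (x=2, y=5)
  Distance 3: (x=2, y=0), (x=1, y=1), (x=3, y=1), (x=0, y=2), (x=4, y=2), (x=0, y=4), (x=1, y=5), (x=2, y=6)
  Distance 4: (x=0, y=1), (x=4, y=1), (x=1, y=6), (x=3, y=6)
  Distance 5: (x=4, y=0), (x=0, y=6), (x=4, y=6), (x=1, y=7)
  Distance 6: (x=4, y=7)
Total reachable: 27 (grid has 27 open cells total)

Answer: Reachable cells: 27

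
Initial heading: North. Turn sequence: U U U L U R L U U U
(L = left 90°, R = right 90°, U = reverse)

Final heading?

Start: North
  U (U-turn (180°)) -> South
  U (U-turn (180°)) -> North
  U (U-turn (180°)) -> South
  L (left (90° counter-clockwise)) -> East
  U (U-turn (180°)) -> West
  R (right (90° clockwise)) -> North
  L (left (90° counter-clockwise)) -> West
  U (U-turn (180°)) -> East
  U (U-turn (180°)) -> West
  U (U-turn (180°)) -> East
Final: East

Answer: Final heading: East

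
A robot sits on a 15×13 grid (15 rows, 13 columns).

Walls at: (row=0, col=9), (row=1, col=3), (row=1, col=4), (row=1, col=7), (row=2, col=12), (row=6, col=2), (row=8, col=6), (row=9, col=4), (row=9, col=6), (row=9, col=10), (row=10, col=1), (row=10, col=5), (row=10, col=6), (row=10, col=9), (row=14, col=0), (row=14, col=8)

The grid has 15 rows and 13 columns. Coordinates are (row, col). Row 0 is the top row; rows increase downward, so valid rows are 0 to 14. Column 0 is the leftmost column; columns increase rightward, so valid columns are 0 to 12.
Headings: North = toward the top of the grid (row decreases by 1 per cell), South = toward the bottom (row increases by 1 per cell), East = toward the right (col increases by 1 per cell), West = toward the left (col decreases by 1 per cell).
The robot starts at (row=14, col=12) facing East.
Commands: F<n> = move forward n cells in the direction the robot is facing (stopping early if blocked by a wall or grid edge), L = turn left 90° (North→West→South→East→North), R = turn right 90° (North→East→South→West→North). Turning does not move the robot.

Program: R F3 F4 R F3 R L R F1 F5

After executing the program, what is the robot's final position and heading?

Answer: Final position: (row=11, col=9), facing North

Derivation:
Start: (row=14, col=12), facing East
  R: turn right, now facing South
  F3: move forward 0/3 (blocked), now at (row=14, col=12)
  F4: move forward 0/4 (blocked), now at (row=14, col=12)
  R: turn right, now facing West
  F3: move forward 3, now at (row=14, col=9)
  R: turn right, now facing North
  L: turn left, now facing West
  R: turn right, now facing North
  F1: move forward 1, now at (row=13, col=9)
  F5: move forward 2/5 (blocked), now at (row=11, col=9)
Final: (row=11, col=9), facing North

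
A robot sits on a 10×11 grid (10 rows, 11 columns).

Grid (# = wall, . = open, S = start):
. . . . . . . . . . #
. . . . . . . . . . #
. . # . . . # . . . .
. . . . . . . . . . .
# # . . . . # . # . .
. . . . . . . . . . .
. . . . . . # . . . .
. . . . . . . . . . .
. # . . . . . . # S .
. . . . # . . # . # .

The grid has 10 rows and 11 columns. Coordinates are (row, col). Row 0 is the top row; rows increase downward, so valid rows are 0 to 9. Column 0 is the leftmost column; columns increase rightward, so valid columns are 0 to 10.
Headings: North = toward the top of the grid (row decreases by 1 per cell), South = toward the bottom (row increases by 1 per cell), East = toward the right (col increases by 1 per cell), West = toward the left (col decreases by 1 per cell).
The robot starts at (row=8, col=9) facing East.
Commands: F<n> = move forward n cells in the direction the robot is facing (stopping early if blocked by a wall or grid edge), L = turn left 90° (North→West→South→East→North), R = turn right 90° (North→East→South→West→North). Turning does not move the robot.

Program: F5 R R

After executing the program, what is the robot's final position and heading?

Answer: Final position: (row=8, col=10), facing West

Derivation:
Start: (row=8, col=9), facing East
  F5: move forward 1/5 (blocked), now at (row=8, col=10)
  R: turn right, now facing South
  R: turn right, now facing West
Final: (row=8, col=10), facing West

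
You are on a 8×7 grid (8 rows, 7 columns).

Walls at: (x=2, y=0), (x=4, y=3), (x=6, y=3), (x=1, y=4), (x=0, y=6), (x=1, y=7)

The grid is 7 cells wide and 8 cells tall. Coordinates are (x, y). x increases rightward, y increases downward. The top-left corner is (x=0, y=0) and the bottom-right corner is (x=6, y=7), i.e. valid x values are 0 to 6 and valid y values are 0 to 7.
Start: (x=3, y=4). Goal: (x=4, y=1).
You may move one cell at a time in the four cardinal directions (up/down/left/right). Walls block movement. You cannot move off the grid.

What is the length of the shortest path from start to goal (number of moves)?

Answer: Shortest path length: 4

Derivation:
BFS from (x=3, y=4) until reaching (x=4, y=1):
  Distance 0: (x=3, y=4)
  Distance 1: (x=3, y=3), (x=2, y=4), (x=4, y=4), (x=3, y=5)
  Distance 2: (x=3, y=2), (x=2, y=3), (x=5, y=4), (x=2, y=5), (x=4, y=5), (x=3, y=6)
  Distance 3: (x=3, y=1), (x=2, y=2), (x=4, y=2), (x=1, y=3), (x=5, y=3), (x=6, y=4), (x=1, y=5), (x=5, y=5), (x=2, y=6), (x=4, y=6), (x=3, y=7)
  Distance 4: (x=3, y=0), (x=2, y=1), (x=4, y=1), (x=1, y=2), (x=5, y=2), (x=0, y=3), (x=0, y=5), (x=6, y=5), (x=1, y=6), (x=5, y=6), (x=2, y=7), (x=4, y=7)  <- goal reached here
One shortest path (4 moves): (x=3, y=4) -> (x=3, y=3) -> (x=3, y=2) -> (x=4, y=2) -> (x=4, y=1)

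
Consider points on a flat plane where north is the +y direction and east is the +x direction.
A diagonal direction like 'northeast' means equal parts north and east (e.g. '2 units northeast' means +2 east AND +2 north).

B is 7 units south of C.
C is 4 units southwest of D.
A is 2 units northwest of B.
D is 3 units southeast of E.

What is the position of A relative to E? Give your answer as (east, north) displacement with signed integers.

Answer: A is at (east=-3, north=-12) relative to E.

Derivation:
Place E at the origin (east=0, north=0).
  D is 3 units southeast of E: delta (east=+3, north=-3); D at (east=3, north=-3).
  C is 4 units southwest of D: delta (east=-4, north=-4); C at (east=-1, north=-7).
  B is 7 units south of C: delta (east=+0, north=-7); B at (east=-1, north=-14).
  A is 2 units northwest of B: delta (east=-2, north=+2); A at (east=-3, north=-12).
Therefore A relative to E: (east=-3, north=-12).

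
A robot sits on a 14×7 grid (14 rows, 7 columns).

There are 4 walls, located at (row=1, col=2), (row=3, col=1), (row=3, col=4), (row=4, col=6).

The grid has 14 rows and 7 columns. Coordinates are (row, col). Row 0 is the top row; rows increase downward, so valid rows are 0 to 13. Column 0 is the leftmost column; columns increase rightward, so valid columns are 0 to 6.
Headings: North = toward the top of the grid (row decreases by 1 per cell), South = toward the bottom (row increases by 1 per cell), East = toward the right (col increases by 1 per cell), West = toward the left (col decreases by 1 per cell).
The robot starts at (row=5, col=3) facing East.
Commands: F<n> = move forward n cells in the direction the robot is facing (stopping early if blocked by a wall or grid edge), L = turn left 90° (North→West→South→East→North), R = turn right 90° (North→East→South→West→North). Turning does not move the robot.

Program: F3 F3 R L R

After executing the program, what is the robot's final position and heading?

Answer: Final position: (row=5, col=6), facing South

Derivation:
Start: (row=5, col=3), facing East
  F3: move forward 3, now at (row=5, col=6)
  F3: move forward 0/3 (blocked), now at (row=5, col=6)
  R: turn right, now facing South
  L: turn left, now facing East
  R: turn right, now facing South
Final: (row=5, col=6), facing South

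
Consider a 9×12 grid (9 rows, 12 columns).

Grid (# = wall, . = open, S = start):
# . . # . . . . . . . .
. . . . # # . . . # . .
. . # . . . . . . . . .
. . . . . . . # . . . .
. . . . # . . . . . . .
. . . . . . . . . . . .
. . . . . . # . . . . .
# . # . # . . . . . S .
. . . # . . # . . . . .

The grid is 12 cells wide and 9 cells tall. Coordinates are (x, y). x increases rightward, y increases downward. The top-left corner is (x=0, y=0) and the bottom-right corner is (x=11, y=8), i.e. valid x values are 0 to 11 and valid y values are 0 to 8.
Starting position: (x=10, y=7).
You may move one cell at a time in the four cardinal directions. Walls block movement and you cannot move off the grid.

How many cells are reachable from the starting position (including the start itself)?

Answer: Reachable cells: 94

Derivation:
BFS flood-fill from (x=10, y=7):
  Distance 0: (x=10, y=7)
  Distance 1: (x=10, y=6), (x=9, y=7), (x=11, y=7), (x=10, y=8)
  Distance 2: (x=10, y=5), (x=9, y=6), (x=11, y=6), (x=8, y=7), (x=9, y=8), (x=11, y=8)
  Distance 3: (x=10, y=4), (x=9, y=5), (x=11, y=5), (x=8, y=6), (x=7, y=7), (x=8, y=8)
  Distance 4: (x=10, y=3), (x=9, y=4), (x=11, y=4), (x=8, y=5), (x=7, y=6), (x=6, y=7), (x=7, y=8)
  Distance 5: (x=10, y=2), (x=9, y=3), (x=11, y=3), (x=8, y=4), (x=7, y=5), (x=5, y=7)
  Distance 6: (x=10, y=1), (x=9, y=2), (x=11, y=2), (x=8, y=3), (x=7, y=4), (x=6, y=5), (x=5, y=6), (x=5, y=8)
  Distance 7: (x=10, y=0), (x=11, y=1), (x=8, y=2), (x=6, y=4), (x=5, y=5), (x=4, y=6), (x=4, y=8)
  Distance 8: (x=9, y=0), (x=11, y=0), (x=8, y=1), (x=7, y=2), (x=6, y=3), (x=5, y=4), (x=4, y=5), (x=3, y=6)
  Distance 9: (x=8, y=0), (x=7, y=1), (x=6, y=2), (x=5, y=3), (x=3, y=5), (x=2, y=6), (x=3, y=7)
  Distance 10: (x=7, y=0), (x=6, y=1), (x=5, y=2), (x=4, y=3), (x=3, y=4), (x=2, y=5), (x=1, y=6)
  Distance 11: (x=6, y=0), (x=4, y=2), (x=3, y=3), (x=2, y=4), (x=1, y=5), (x=0, y=6), (x=1, y=7)
  Distance 12: (x=5, y=0), (x=3, y=2), (x=2, y=3), (x=1, y=4), (x=0, y=5), (x=1, y=8)
  Distance 13: (x=4, y=0), (x=3, y=1), (x=1, y=3), (x=0, y=4), (x=0, y=8), (x=2, y=8)
  Distance 14: (x=2, y=1), (x=1, y=2), (x=0, y=3)
  Distance 15: (x=2, y=0), (x=1, y=1), (x=0, y=2)
  Distance 16: (x=1, y=0), (x=0, y=1)
Total reachable: 94 (grid has 94 open cells total)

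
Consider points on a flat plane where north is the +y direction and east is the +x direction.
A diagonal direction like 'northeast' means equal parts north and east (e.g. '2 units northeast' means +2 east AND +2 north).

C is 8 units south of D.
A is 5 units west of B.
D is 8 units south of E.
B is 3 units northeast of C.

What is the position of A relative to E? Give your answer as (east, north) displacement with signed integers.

Answer: A is at (east=-2, north=-13) relative to E.

Derivation:
Place E at the origin (east=0, north=0).
  D is 8 units south of E: delta (east=+0, north=-8); D at (east=0, north=-8).
  C is 8 units south of D: delta (east=+0, north=-8); C at (east=0, north=-16).
  B is 3 units northeast of C: delta (east=+3, north=+3); B at (east=3, north=-13).
  A is 5 units west of B: delta (east=-5, north=+0); A at (east=-2, north=-13).
Therefore A relative to E: (east=-2, north=-13).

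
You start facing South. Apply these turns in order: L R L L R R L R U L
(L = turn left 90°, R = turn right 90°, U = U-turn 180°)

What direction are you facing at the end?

Answer: Final heading: West

Derivation:
Start: South
  L (left (90° counter-clockwise)) -> East
  R (right (90° clockwise)) -> South
  L (left (90° counter-clockwise)) -> East
  L (left (90° counter-clockwise)) -> North
  R (right (90° clockwise)) -> East
  R (right (90° clockwise)) -> South
  L (left (90° counter-clockwise)) -> East
  R (right (90° clockwise)) -> South
  U (U-turn (180°)) -> North
  L (left (90° counter-clockwise)) -> West
Final: West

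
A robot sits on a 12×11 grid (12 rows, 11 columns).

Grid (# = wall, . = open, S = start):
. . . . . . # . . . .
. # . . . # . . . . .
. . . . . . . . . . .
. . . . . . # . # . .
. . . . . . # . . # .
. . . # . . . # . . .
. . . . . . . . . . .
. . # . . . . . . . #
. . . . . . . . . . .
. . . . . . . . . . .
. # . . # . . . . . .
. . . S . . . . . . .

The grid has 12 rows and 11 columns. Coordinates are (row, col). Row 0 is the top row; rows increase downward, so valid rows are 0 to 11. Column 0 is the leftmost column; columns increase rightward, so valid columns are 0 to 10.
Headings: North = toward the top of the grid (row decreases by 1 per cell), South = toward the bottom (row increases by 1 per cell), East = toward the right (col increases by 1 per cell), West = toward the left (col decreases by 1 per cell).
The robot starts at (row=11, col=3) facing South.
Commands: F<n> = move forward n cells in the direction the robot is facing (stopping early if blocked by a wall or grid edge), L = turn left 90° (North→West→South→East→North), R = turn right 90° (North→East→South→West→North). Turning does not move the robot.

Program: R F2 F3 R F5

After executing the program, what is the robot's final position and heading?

Start: (row=11, col=3), facing South
  R: turn right, now facing West
  F2: move forward 2, now at (row=11, col=1)
  F3: move forward 1/3 (blocked), now at (row=11, col=0)
  R: turn right, now facing North
  F5: move forward 5, now at (row=6, col=0)
Final: (row=6, col=0), facing North

Answer: Final position: (row=6, col=0), facing North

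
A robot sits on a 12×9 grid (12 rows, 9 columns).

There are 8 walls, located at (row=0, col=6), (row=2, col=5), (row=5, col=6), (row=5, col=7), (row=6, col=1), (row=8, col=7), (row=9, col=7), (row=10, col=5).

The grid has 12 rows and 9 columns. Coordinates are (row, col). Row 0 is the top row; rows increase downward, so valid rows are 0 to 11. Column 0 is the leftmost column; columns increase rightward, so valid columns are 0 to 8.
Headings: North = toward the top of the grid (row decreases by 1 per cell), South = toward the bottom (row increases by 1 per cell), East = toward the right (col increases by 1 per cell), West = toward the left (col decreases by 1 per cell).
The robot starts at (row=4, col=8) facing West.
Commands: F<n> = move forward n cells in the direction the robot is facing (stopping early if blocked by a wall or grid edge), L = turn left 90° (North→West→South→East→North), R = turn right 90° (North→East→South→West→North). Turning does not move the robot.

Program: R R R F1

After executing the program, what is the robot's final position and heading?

Answer: Final position: (row=5, col=8), facing South

Derivation:
Start: (row=4, col=8), facing West
  R: turn right, now facing North
  R: turn right, now facing East
  R: turn right, now facing South
  F1: move forward 1, now at (row=5, col=8)
Final: (row=5, col=8), facing South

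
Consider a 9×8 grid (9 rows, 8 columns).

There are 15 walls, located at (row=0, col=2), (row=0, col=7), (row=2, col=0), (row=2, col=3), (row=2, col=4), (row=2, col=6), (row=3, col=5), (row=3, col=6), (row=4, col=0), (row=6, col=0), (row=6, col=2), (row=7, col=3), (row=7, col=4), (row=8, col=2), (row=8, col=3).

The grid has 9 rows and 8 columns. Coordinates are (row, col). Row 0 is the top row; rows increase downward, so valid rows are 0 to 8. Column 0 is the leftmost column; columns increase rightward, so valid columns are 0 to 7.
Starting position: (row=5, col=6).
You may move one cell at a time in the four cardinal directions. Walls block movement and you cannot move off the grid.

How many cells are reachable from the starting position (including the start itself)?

Answer: Reachable cells: 57

Derivation:
BFS flood-fill from (row=5, col=6):
  Distance 0: (row=5, col=6)
  Distance 1: (row=4, col=6), (row=5, col=5), (row=5, col=7), (row=6, col=6)
  Distance 2: (row=4, col=5), (row=4, col=7), (row=5, col=4), (row=6, col=5), (row=6, col=7), (row=7, col=6)
  Distance 3: (row=3, col=7), (row=4, col=4), (row=5, col=3), (row=6, col=4), (row=7, col=5), (row=7, col=7), (row=8, col=6)
  Distance 4: (row=2, col=7), (row=3, col=4), (row=4, col=3), (row=5, col=2), (row=6, col=3), (row=8, col=5), (row=8, col=7)
  Distance 5: (row=1, col=7), (row=3, col=3), (row=4, col=2), (row=5, col=1), (row=8, col=4)
  Distance 6: (row=1, col=6), (row=3, col=2), (row=4, col=1), (row=5, col=0), (row=6, col=1)
  Distance 7: (row=0, col=6), (row=1, col=5), (row=2, col=2), (row=3, col=1), (row=7, col=1)
  Distance 8: (row=0, col=5), (row=1, col=2), (row=1, col=4), (row=2, col=1), (row=2, col=5), (row=3, col=0), (row=7, col=0), (row=7, col=2), (row=8, col=1)
  Distance 9: (row=0, col=4), (row=1, col=1), (row=1, col=3), (row=8, col=0)
  Distance 10: (row=0, col=1), (row=0, col=3), (row=1, col=0)
  Distance 11: (row=0, col=0)
Total reachable: 57 (grid has 57 open cells total)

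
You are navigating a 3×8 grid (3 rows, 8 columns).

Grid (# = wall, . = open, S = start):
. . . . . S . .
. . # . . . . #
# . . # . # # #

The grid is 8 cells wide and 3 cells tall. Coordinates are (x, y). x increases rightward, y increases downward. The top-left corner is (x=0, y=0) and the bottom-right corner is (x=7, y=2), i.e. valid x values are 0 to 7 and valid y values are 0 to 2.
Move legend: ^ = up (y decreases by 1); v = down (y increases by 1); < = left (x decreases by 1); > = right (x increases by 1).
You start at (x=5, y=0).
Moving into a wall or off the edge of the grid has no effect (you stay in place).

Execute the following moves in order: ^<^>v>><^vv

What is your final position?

Answer: Final position: (x=5, y=1)

Derivation:
Start: (x=5, y=0)
  ^ (up): blocked, stay at (x=5, y=0)
  < (left): (x=5, y=0) -> (x=4, y=0)
  ^ (up): blocked, stay at (x=4, y=0)
  > (right): (x=4, y=0) -> (x=5, y=0)
  v (down): (x=5, y=0) -> (x=5, y=1)
  > (right): (x=5, y=1) -> (x=6, y=1)
  > (right): blocked, stay at (x=6, y=1)
  < (left): (x=6, y=1) -> (x=5, y=1)
  ^ (up): (x=5, y=1) -> (x=5, y=0)
  v (down): (x=5, y=0) -> (x=5, y=1)
  v (down): blocked, stay at (x=5, y=1)
Final: (x=5, y=1)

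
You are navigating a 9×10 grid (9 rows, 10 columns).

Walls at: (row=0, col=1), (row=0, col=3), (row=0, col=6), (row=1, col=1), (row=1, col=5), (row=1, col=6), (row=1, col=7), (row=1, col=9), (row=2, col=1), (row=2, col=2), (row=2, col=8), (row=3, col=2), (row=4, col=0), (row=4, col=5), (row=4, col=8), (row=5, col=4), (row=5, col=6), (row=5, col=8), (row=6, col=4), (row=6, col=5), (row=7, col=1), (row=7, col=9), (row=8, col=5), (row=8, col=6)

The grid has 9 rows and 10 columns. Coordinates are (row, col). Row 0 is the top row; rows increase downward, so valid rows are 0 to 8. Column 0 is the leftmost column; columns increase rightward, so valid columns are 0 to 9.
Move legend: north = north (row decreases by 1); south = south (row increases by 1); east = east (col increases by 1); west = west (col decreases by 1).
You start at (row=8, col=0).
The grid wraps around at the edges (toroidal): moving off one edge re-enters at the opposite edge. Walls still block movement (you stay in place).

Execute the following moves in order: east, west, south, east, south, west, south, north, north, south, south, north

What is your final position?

Answer: Final position: (row=1, col=0)

Derivation:
Start: (row=8, col=0)
  east (east): (row=8, col=0) -> (row=8, col=1)
  west (west): (row=8, col=1) -> (row=8, col=0)
  south (south): (row=8, col=0) -> (row=0, col=0)
  east (east): blocked, stay at (row=0, col=0)
  south (south): (row=0, col=0) -> (row=1, col=0)
  west (west): blocked, stay at (row=1, col=0)
  south (south): (row=1, col=0) -> (row=2, col=0)
  north (north): (row=2, col=0) -> (row=1, col=0)
  north (north): (row=1, col=0) -> (row=0, col=0)
  south (south): (row=0, col=0) -> (row=1, col=0)
  south (south): (row=1, col=0) -> (row=2, col=0)
  north (north): (row=2, col=0) -> (row=1, col=0)
Final: (row=1, col=0)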